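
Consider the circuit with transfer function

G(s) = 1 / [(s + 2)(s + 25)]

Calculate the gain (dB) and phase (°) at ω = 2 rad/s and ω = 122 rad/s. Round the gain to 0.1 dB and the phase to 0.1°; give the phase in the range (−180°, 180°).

ω = 2: -37.0 dB, -49.6°; ω = 122: -83.6 dB, -167.5°

At s = jω = j2:
pole (s+2): 2 + j2 → |·| = √(2²+2²) = √8 ≈ 2.8284, ∠ = arctan(2/2) ≈ 45.00°
pole (s+25): 25 + j2 → |·| = √(25²+2²) = √629 ≈ 25.08, ∠ = arctan(2/25) ≈ 4.57°
|G| = 1 / 70.936 ≈ 0.014097
Gain = 20 log₁₀(0.014097) ≈ -37.02 dB
∠G = 0.00° − 49.57° = -49.57°

At s = jω = j122:
pole (s+2): 2 + j122 → |·| = √(2²+122²) = √14888 ≈ 122.02, ∠ = arctan(122/2) ≈ 89.06°
pole (s+25): 25 + j122 → |·| = √(25²+122²) = √15509 ≈ 124.54, ∠ = arctan(122/25) ≈ 78.42°
|G| = 1 / 15196 ≈ 6.5807e-05
Gain = 20 log₁₀(6.5807e-05) ≈ -83.63 dB
∠G = 0.00° − 167.48° = -167.48°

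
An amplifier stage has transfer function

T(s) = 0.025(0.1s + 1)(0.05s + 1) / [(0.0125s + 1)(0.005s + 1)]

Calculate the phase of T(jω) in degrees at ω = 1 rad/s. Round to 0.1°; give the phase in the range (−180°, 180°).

7.6°

At ω = 1 rad/s:
zero (1 + j1·0.1) = 1 + j0.1 → |·| ≈ 1.005, ∠ ≈ 5.71°
zero (1 + j1·0.05) = 1 + j0.05 → |·| ≈ 1.0012, ∠ ≈ 2.86°
pole (1 + j1·0.0125) = 1 + j0.0125 → |·| ≈ 1.0001, ∠ ≈ 0.72°
pole (1 + j1·0.005) = 1 + j0.005 → |·| ≈ 1, ∠ ≈ 0.29°
∠T = (5.71° + 2.86°) − (0.72° + 0.29°) = 7.56°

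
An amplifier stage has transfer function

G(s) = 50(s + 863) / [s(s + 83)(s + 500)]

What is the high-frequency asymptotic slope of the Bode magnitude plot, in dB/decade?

-40 dB/decade

Each pole contributes −20 dB/decade at high frequency; each zero contributes +20 dB/decade.
Net: 1 zero(s) − 3 pole(s) → -40 dB/decade.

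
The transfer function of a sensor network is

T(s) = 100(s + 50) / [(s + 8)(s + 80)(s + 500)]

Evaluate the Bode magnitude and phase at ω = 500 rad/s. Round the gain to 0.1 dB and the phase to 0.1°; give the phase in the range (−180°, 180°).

-71.0 dB, -130.7°

At s = jω = j500:
zero (s+50): 50 + j500 → |·| = √(50²+500²) = √252500 ≈ 502.49, ∠ = arctan(500/50) ≈ 84.29°
pole (s+8): 8 + j500 → |·| = √(8²+500²) = √250064 ≈ 500.06, ∠ = arctan(500/8) ≈ 89.08°
pole (s+80): 80 + j500 → |·| = √(80²+500²) = √256400 ≈ 506.36, ∠ = arctan(500/80) ≈ 80.91°
pole (s+500): 500 + j500 → |·| = √(500²+500²) = √500000 ≈ 707.11, ∠ = arctan(500/500) ≈ 45.00°
|T| = 100 · 502.49 / 1.7905e+08 ≈ 0.00028064
Gain = 20 log₁₀(0.00028064) ≈ -71.04 dB
∠T = 84.29° − 214.99° = -130.70°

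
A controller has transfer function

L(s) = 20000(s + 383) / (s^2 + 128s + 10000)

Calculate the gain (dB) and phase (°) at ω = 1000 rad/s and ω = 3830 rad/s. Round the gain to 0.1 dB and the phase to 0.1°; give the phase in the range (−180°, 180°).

At s = jω = j1000:
zero (s+383): 383 + j1000 → |·| = √(383²+1000²) = √1146689 ≈ 1070.8, ∠ = arctan(1000/383) ≈ 69.04°
quadratic: (j1000)² + 128·j1000 + 10000 = -990000 + j128000 → |·| ≈ 9.9824e+05, ∠ ≈ 172.63°
|L| = 20000 · 1070.8 / 9.9824e+05 ≈ 21.454
Gain = 20 log₁₀(21.454) ≈ 26.63 dB
∠L = 69.04° − 172.63° = -103.59°

At s = jω = j3830:
zero (s+383): 383 + j3830 → |·| = √(383²+3830²) = √14815589 ≈ 3849.1, ∠ = arctan(3830/383) ≈ 84.29°
quadratic: (j3830)² + 128·j3830 + 10000 = -14658900 + j490240 → |·| ≈ 1.4667e+07, ∠ ≈ 178.08°
|L| = 20000 · 3849.1 / 1.4667e+07 ≈ 5.2487
Gain = 20 log₁₀(5.2487) ≈ 14.40 dB
∠L = 84.29° − 178.08° = -93.79°

ω = 1000: 26.6 dB, -103.6°; ω = 3830: 14.4 dB, -93.8°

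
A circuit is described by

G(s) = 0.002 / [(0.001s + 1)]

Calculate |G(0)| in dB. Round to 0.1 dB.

G(0) = 0.002 · 1 / 1 = 0.002
20 log₁₀(0.002) ≈ -53.98 dB

-54.0 dB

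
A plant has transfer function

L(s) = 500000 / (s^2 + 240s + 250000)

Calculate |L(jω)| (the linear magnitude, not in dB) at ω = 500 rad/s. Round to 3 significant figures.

At s = jω = j500:
quadratic: (j500)² + 240·j500 + 250000 = 0 + j120000 → |·| ≈ 1.2e+05, ∠ ≈ 90.00°
|L| = 500000 / 1.2e+05 ≈ 4.1667

4.17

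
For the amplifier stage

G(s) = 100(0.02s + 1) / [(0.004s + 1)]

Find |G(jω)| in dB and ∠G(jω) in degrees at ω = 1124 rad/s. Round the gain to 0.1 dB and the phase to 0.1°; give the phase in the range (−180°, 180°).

At ω = 1124 rad/s:
zero (1 + j1124·0.02) = 1 + j22.48 → |·| ≈ 22.502, ∠ ≈ 87.45°
pole (1 + j1124·0.004) = 1 + j4.496 → |·| ≈ 4.6059, ∠ ≈ 77.46°
|G| = 100 · 22.502 / (4.6059) ≈ 488.55
Gain = 20 log₁₀(488.55) ≈ 53.78 dB
∠G = (87.45°) − (77.46°) = 9.99°

53.8 dB, 10.0°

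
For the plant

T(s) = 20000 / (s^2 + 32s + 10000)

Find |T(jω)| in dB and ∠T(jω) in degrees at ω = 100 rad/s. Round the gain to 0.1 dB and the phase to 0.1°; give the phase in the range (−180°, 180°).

15.9 dB, -90.0°

At s = jω = j100:
quadratic: (j100)² + 32·j100 + 10000 = 0 + j3200 → |·| ≈ 3200, ∠ ≈ 90.00°
|T| = 20000 / 3200 ≈ 6.25
Gain = 20 log₁₀(6.25) ≈ 15.92 dB
∠T = 0.00° − 90.00° = -90.00°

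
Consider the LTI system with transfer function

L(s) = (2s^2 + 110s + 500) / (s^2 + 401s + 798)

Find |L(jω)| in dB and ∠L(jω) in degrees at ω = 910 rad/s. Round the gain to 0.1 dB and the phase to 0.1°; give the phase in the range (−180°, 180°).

Substitute s = j910:
Numerator: 2(j910)^2 + 110(j910) + 500 = -1655700 + j100100
Denominator: (j910)^2 + 401(j910) + 798 = -827302 + j364910
|N| = √(1655700² + 100100²) ≈ 1.6587e+06, ∠N ≈ 176.54°
|D| = √(827302² + 364910²) ≈ 9.0421e+05, ∠D ≈ 156.20°
|L| = 1.6587e+06 / 9.0421e+05 ≈ 1.8344
Gain = 20 log₁₀(1.8344) ≈ 5.27 dB
∠L = 176.54° − 156.20° = 20.34°

5.3 dB, 20.3°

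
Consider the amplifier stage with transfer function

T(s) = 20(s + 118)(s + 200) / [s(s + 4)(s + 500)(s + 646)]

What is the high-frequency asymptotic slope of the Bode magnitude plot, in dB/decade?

Each pole contributes −20 dB/decade at high frequency; each zero contributes +20 dB/decade.
Net: 2 zero(s) − 4 pole(s) → -40 dB/decade.

-40 dB/decade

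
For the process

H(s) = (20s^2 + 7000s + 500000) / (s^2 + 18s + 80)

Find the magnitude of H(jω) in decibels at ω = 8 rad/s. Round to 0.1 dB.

70.8 dB

Substitute s = j8:
Numerator: 20(j8)^2 + 7000(j8) + 500000 = 498720 + j56000
Denominator: (j8)^2 + 18(j8) + 80 = 16 + j144
|N| = √(498720² + 56000²) ≈ 5.0185e+05, ∠N ≈ 6.41°
|D| = √(16² + 144²) ≈ 144.89, ∠D ≈ 83.66°
|H| = 5.0185e+05 / 144.89 ≈ 3463.7
Gain = 20 log₁₀(3463.7) ≈ 70.79 dB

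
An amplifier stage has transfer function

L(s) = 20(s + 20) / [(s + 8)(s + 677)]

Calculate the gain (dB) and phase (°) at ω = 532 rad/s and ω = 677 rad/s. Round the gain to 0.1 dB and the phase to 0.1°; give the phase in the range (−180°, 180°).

ω = 532: -32.7 dB, -39.5°; ω = 677: -33.6 dB, -46.0°

At s = jω = j532:
zero (s+20): 20 + j532 → |·| = √(20²+532²) = √283424 ≈ 532.38, ∠ = arctan(532/20) ≈ 87.85°
pole (s+8): 8 + j532 → |·| = √(8²+532²) = √283088 ≈ 532.06, ∠ = arctan(532/8) ≈ 89.14°
pole (s+677): 677 + j532 → |·| = √(677²+532²) = √741353 ≈ 861.02, ∠ = arctan(532/677) ≈ 38.16°
|L| = 20 · 532.38 / 4.5811e+05 ≈ 0.023242
Gain = 20 log₁₀(0.023242) ≈ -32.67 dB
∠L = 87.85° − 127.30° = -39.45°

At s = jω = j677:
zero (s+20): 20 + j677 → |·| = √(20²+677²) = √458729 ≈ 677.3, ∠ = arctan(677/20) ≈ 88.31°
pole (s+8): 8 + j677 → |·| = √(8²+677²) = √458393 ≈ 677.05, ∠ = arctan(677/8) ≈ 89.32°
pole (s+677): 677 + j677 → |·| = √(677²+677²) = √916658 ≈ 957.42, ∠ = arctan(677/677) ≈ 45.00°
|L| = 20 · 677.3 / 6.4822e+05 ≈ 0.020897
Gain = 20 log₁₀(0.020897) ≈ -33.60 dB
∠L = 88.31° − 134.32° = -46.01°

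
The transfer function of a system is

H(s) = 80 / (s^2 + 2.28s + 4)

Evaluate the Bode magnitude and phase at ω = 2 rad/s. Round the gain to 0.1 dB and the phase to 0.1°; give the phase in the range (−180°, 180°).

At s = jω = j2:
quadratic: (j2)² + 2.28·j2 + 4 = 0 + j4.56 → |·| ≈ 4.56, ∠ ≈ 90.00°
|H| = 80 / 4.56 ≈ 17.544
Gain = 20 log₁₀(17.544) ≈ 24.88 dB
∠H = 0.00° − 90.00° = -90.00°

24.9 dB, -90.0°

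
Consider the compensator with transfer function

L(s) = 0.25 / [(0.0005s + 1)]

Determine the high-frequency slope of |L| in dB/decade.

-20 dB/decade

Each pole contributes −20 dB/decade at high frequency; each zero contributes +20 dB/decade.
Net: 0 zero(s) − 1 pole(s) → -20 dB/decade.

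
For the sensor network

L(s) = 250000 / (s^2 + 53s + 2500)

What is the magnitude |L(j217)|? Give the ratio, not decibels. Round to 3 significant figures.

5.43

At s = jω = j217:
quadratic: (j217)² + 53·j217 + 2500 = -44589 + j11501 → |·| ≈ 46048, ∠ ≈ 165.54°
|L| = 250000 / 46048 ≈ 5.4291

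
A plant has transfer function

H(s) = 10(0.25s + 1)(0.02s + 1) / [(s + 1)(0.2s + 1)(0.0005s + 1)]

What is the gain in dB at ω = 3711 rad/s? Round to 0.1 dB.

-18.5 dB

At ω = 3711 rad/s:
zero (1 + j3711·0.25) = 1 + j927.75 → |·| ≈ 927.75, ∠ ≈ 89.94°
zero (1 + j3711·0.02) = 1 + j74.22 → |·| ≈ 74.227, ∠ ≈ 89.23°
pole (1 + j3711·1) = 1 + j3711 → |·| ≈ 3711, ∠ ≈ 89.98°
pole (1 + j3711·0.2) = 1 + j742.2 → |·| ≈ 742.2, ∠ ≈ 89.92°
pole (1 + j3711·0.0005) = 1 + j1.8555 → |·| ≈ 2.1078, ∠ ≈ 61.68°
|H| = 10 · 927.75 · 74.227 / (3711 · 742.2 · 2.1078) ≈ 0.11862
Gain = 20 log₁₀(0.11862) ≈ -18.52 dB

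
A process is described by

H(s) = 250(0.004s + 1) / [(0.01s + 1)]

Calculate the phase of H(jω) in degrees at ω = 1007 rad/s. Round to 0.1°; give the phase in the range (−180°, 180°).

-8.3°

At ω = 1007 rad/s:
zero (1 + j1007·0.004) = 1 + j4.028 → |·| ≈ 4.1503, ∠ ≈ 76.06°
pole (1 + j1007·0.01) = 1 + j10.07 → |·| ≈ 10.12, ∠ ≈ 84.33°
∠H = (76.06°) − (84.33°) = -8.27°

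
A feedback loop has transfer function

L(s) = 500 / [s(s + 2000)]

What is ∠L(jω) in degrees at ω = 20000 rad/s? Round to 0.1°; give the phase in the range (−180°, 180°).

At s = jω = j20000:
pole (s+2000): 2000 + j20000 → |·| = √(2000²+20000²) = √404000000 ≈ 20100, ∠ = arctan(20000/2000) ≈ 84.29°
pole at origin: |s| = 20000, ∠ = 90.00° (in denominator)
∠L = 0.00° − 174.29° = -174.29°

-174.3°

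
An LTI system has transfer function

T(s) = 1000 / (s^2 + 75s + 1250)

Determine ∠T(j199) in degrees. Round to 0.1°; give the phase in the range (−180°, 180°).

-158.7°

Substitute s = j199:
Numerator: 1000 = 1000 + j0
Denominator: (j199)^2 + 75(j199) + 1250 = -38351 + j14925
|N| = √(1000² + 0²) ≈ 1000, ∠N ≈ 0.00°
|D| = √(38351² + 14925²) ≈ 41153, ∠D ≈ 158.74°
∠T = 0.00° − 158.74° = -158.74°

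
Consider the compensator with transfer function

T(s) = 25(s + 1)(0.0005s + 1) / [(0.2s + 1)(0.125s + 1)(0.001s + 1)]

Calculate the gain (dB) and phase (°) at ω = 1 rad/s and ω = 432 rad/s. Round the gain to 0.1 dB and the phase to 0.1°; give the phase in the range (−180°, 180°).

At ω = 1 rad/s:
zero (1 + j1·1) = 1 + j1 → |·| ≈ 1.4142, ∠ ≈ 45.00°
zero (1 + j1·0.0005) = 1 + j0.0005 → |·| ≈ 1, ∠ ≈ 0.03°
pole (1 + j1·0.2) = 1 + j0.2 → |·| ≈ 1.0198, ∠ ≈ 11.31°
pole (1 + j1·0.125) = 1 + j0.125 → |·| ≈ 1.0078, ∠ ≈ 7.13°
pole (1 + j1·0.001) = 1 + j0.001 → |·| ≈ 1, ∠ ≈ 0.06°
|T| = 25 · 1.4142 · 1 / (1.0198 · 1.0078 · 1) ≈ 34.4
Gain = 20 log₁₀(34.4) ≈ 30.73 dB
∠T = (45.00° + 0.03°) − (11.31° + 7.13° + 0.06°) = 26.53°

At ω = 432 rad/s:
zero (1 + j432·1) = 1 + j432 → |·| ≈ 432, ∠ ≈ 89.87°
zero (1 + j432·0.0005) = 1 + j0.216 → |·| ≈ 1.0231, ∠ ≈ 12.19°
pole (1 + j432·0.2) = 1 + j86.4 → |·| ≈ 86.406, ∠ ≈ 89.34°
pole (1 + j432·0.125) = 1 + j54 → |·| ≈ 54.009, ∠ ≈ 88.94°
pole (1 + j432·0.001) = 1 + j0.432 → |·| ≈ 1.0893, ∠ ≈ 23.36°
|T| = 25 · 432 · 1.0231 / (86.406 · 54.009 · 1.0893) ≈ 2.1736
Gain = 20 log₁₀(2.1736) ≈ 6.74 dB
∠T = (89.87° + 12.19°) − (89.34° + 88.94° + 23.36°) = -99.58°

ω = 1: 30.7 dB, 26.5°; ω = 432: 6.7 dB, -99.6°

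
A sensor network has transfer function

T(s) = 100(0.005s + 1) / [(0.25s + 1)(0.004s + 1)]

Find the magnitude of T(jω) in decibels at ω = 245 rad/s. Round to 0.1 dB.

At ω = 245 rad/s:
zero (1 + j245·0.005) = 1 + j1.225 → |·| ≈ 1.5813, ∠ ≈ 50.77°
pole (1 + j245·0.25) = 1 + j61.25 → |·| ≈ 61.258, ∠ ≈ 89.06°
pole (1 + j245·0.004) = 1 + j0.98 → |·| ≈ 1.4001, ∠ ≈ 44.42°
|T| = 100 · 1.5813 / (61.258 · 1.4001) ≈ 1.8437
Gain = 20 log₁₀(1.8437) ≈ 5.31 dB

5.3 dB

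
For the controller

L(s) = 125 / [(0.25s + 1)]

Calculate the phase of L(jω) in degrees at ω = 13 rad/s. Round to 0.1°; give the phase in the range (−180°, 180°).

At ω = 13 rad/s:
pole (1 + j13·0.25) = 1 + j3.25 → |·| ≈ 3.4004, ∠ ≈ 72.90°
∠L = (0°) − (72.90°) = -72.90°

-72.9°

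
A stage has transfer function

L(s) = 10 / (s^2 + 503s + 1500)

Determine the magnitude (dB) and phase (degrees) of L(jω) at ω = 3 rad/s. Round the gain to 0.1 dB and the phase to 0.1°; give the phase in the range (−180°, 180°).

-46.5 dB, -45.3°

Substitute s = j3:
Numerator: 10 = 10 + j0
Denominator: (j3)^2 + 503(j3) + 1500 = 1491 + j1509
|N| = √(10² + 0²) ≈ 10, ∠N ≈ 0.00°
|D| = √(1491² + 1509²) ≈ 2121.4, ∠D ≈ 45.34°
|L| = 10 / 2121.4 ≈ 0.0047139
Gain = 20 log₁₀(0.0047139) ≈ -46.53 dB
∠L = 0.00° − 45.34° = -45.34°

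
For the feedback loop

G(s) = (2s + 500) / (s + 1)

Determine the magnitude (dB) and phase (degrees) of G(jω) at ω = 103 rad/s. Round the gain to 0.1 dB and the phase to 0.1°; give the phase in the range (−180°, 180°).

Substitute s = j103:
Numerator: 2(j103) + 500 = 500 + j206
Denominator: (j103) + 1 = 1 + j103
|N| = √(500² + 206²) ≈ 540.77, ∠N ≈ 22.39°
|D| = √(1² + 103²) ≈ 103, ∠D ≈ 89.44°
|G| = 540.77 / 103 ≈ 5.2502
Gain = 20 log₁₀(5.2502) ≈ 14.40 dB
∠G = 22.39° − 89.44° = -67.05°

14.4 dB, -67.1°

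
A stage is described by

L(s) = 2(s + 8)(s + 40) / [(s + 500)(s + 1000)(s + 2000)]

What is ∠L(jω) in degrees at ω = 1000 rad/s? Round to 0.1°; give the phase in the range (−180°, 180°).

At s = jω = j1000:
zero (s+8): 8 + j1000 → |·| = √(8²+1000²) = √1000064 ≈ 1000, ∠ = arctan(1000/8) ≈ 89.54°
zero (s+40): 40 + j1000 → |·| = √(40²+1000²) = √1001600 ≈ 1000.8, ∠ = arctan(1000/40) ≈ 87.71°
pole (s+500): 500 + j1000 → |·| = √(500²+1000²) = √1250000 ≈ 1118, ∠ = arctan(1000/500) ≈ 63.43°
pole (s+1000): 1000 + j1000 → |·| = √(1000²+1000²) = √2000000 ≈ 1414.2, ∠ = arctan(1000/1000) ≈ 45.00°
pole (s+2000): 2000 + j1000 → |·| = √(2000²+1000²) = √5000000 ≈ 2236.1, ∠ = arctan(1000/2000) ≈ 26.57°
∠L = 177.25° − 135.00° = 42.25°

42.3°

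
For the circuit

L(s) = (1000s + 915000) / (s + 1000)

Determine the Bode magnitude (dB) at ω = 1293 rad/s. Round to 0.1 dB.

59.7 dB

Substitute s = j1293:
Numerator: 1000(j1293) + 915000 = 915000 + j1293000
Denominator: (j1293) + 1000 = 1000 + j1293
|N| = √(915000² + 1293000²) ≈ 1.584e+06, ∠N ≈ 54.71°
|D| = √(1000² + 1293²) ≈ 1634.6, ∠D ≈ 52.28°
|L| = 1.584e+06 / 1634.6 ≈ 969.04
Gain = 20 log₁₀(969.04) ≈ 59.73 dB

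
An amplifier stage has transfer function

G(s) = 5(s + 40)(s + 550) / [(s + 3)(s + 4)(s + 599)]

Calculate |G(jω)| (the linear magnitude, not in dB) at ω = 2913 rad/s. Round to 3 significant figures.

At s = jω = j2913:
zero (s+40): 40 + j2913 → |·| = √(40²+2913²) = √8487169 ≈ 2913.3, ∠ = arctan(2913/40) ≈ 89.21°
zero (s+550): 550 + j2913 → |·| = √(550²+2913²) = √8788069 ≈ 2964.5, ∠ = arctan(2913/550) ≈ 79.31°
pole (s+3): 3 + j2913 → |·| = √(3²+2913²) = √8485578 ≈ 2913, ∠ = arctan(2913/3) ≈ 89.94°
pole (s+4): 4 + j2913 → |·| = √(4²+2913²) = √8485585 ≈ 2913, ∠ = arctan(2913/4) ≈ 89.92°
pole (s+599): 599 + j2913 → |·| = √(599²+2913²) = √8844370 ≈ 2973.9, ∠ = arctan(2913/599) ≈ 78.38°
|G| = 5 · 8.6365e+06 / 2.5235e+10 ≈ 0.0017112

0.00171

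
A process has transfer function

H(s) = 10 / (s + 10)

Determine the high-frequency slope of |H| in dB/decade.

Each pole contributes −20 dB/decade at high frequency; each zero contributes +20 dB/decade.
Net: 0 zero(s) − 1 pole(s) → -20 dB/decade.

-20 dB/decade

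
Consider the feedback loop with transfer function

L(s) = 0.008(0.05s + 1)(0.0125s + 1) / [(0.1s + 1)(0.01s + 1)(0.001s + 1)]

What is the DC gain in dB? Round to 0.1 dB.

-41.9 dB

L(0) = 0.008 · 1 / 1 = 0.008
20 log₁₀(0.008) ≈ -41.94 dB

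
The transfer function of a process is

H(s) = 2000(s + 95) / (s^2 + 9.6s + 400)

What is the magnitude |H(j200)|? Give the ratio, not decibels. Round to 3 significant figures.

11.2

At s = jω = j200:
zero (s+95): 95 + j200 → |·| = √(95²+200²) = √49025 ≈ 221.42, ∠ = arctan(200/95) ≈ 64.59°
quadratic: (j200)² + 9.6·j200 + 400 = -39600 + j1920 → |·| ≈ 39647, ∠ ≈ 177.22°
|H| = 2000 · 221.42 / 39647 ≈ 11.17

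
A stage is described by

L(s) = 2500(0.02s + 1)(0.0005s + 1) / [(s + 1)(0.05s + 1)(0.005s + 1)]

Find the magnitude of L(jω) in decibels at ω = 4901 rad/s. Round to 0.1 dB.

-33.1 dB

At ω = 4901 rad/s:
zero (1 + j4901·0.02) = 1 + j98.02 → |·| ≈ 98.025, ∠ ≈ 89.42°
zero (1 + j4901·0.0005) = 1 + j2.4505 → |·| ≈ 2.6467, ∠ ≈ 67.80°
pole (1 + j4901·1) = 1 + j4901 → |·| ≈ 4901, ∠ ≈ 89.99°
pole (1 + j4901·0.05) = 1 + j245.05 → |·| ≈ 245.05, ∠ ≈ 89.77°
pole (1 + j4901·0.005) = 1 + j24.505 → |·| ≈ 24.525, ∠ ≈ 87.66°
|L| = 2500 · 98.025 · 2.6467 / (4901 · 245.05 · 24.525) ≈ 0.022021
Gain = 20 log₁₀(0.022021) ≈ -33.14 dB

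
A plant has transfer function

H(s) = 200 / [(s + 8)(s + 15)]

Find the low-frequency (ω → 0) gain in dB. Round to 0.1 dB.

4.4 dB

H(0) = 200 / (8·15) ≈ 1.6667
20 log₁₀(1.6667) ≈ 4.44 dB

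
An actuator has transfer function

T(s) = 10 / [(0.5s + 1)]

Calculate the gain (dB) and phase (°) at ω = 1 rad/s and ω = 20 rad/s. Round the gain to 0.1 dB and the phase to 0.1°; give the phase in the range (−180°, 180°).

ω = 1: 19.0 dB, -26.6°; ω = 20: -0.0 dB, -84.3°

At ω = 1 rad/s:
pole (1 + j1·0.5) = 1 + j0.5 → |·| ≈ 1.118, ∠ ≈ 26.57°
|T| = 10 · 1 / (1.118) ≈ 8.9445
Gain = 20 log₁₀(8.9445) ≈ 19.03 dB
∠T = (0°) − (26.57°) = -26.57°

At ω = 20 rad/s:
pole (1 + j20·0.5) = 1 + j10 → |·| ≈ 10.05, ∠ ≈ 84.29°
|T| = 10 · 1 / (10.05) ≈ 0.99502
Gain = 20 log₁₀(0.99502) ≈ -0.04 dB
∠T = (0°) − (84.29°) = -84.29°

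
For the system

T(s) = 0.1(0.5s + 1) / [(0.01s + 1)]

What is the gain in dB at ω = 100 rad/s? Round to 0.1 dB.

At ω = 100 rad/s:
zero (1 + j100·0.5) = 1 + j50 → |·| ≈ 50.01, ∠ ≈ 88.85°
pole (1 + j100·0.01) = 1 + j1 → |·| ≈ 1.4142, ∠ ≈ 45.00°
|T| = 0.1 · 50.01 / (1.4142) ≈ 3.5363
Gain = 20 log₁₀(3.5363) ≈ 10.97 dB

11.0 dB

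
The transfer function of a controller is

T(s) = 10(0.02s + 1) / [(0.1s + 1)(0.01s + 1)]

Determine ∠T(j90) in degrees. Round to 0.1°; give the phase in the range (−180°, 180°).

At ω = 90 rad/s:
zero (1 + j90·0.02) = 1 + j1.8 → |·| ≈ 2.0591, ∠ ≈ 60.95°
pole (1 + j90·0.1) = 1 + j9 → |·| ≈ 9.0554, ∠ ≈ 83.66°
pole (1 + j90·0.01) = 1 + j0.9 → |·| ≈ 1.3454, ∠ ≈ 41.99°
∠T = (60.95°) − (83.66° + 41.99°) = -64.70°

-64.7°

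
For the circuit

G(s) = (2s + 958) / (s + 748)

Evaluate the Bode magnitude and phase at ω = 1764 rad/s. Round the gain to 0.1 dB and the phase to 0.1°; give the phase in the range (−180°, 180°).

Substitute s = j1764:
Numerator: 2(j1764) + 958 = 958 + j3528
Denominator: (j1764) + 748 = 748 + j1764
|N| = √(958² + 3528²) ≈ 3655.8, ∠N ≈ 74.81°
|D| = √(748² + 1764²) ≈ 1916, ∠D ≈ 67.02°
|G| = 3655.8 / 1916 ≈ 1.908
Gain = 20 log₁₀(1.908) ≈ 5.61 dB
∠G = 74.81° − 67.02° = 7.79°

5.6 dB, 7.8°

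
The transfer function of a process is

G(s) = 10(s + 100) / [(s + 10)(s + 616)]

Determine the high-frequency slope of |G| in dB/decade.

Each pole contributes −20 dB/decade at high frequency; each zero contributes +20 dB/decade.
Net: 1 zero(s) − 2 pole(s) → -20 dB/decade.

-20 dB/decade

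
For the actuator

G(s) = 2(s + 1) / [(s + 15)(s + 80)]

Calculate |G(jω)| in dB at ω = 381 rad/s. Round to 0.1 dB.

-45.8 dB

At s = jω = j381:
zero (s+1): 1 + j381 → |·| = √(1²+381²) = √145162 ≈ 381, ∠ = arctan(381/1) ≈ 89.85°
pole (s+15): 15 + j381 → |·| = √(15²+381²) = √145386 ≈ 381.3, ∠ = arctan(381/15) ≈ 87.75°
pole (s+80): 80 + j381 → |·| = √(80²+381²) = √151561 ≈ 389.31, ∠ = arctan(381/80) ≈ 78.14°
|G| = 2 · 381 / 1.4844e+05 ≈ 0.0051334
Gain = 20 log₁₀(0.0051334) ≈ -45.79 dB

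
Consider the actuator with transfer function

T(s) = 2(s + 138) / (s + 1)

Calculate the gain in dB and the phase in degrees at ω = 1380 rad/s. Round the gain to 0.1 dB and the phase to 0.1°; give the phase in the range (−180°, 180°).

At s = jω = j1380:
zero (s+138): 138 + j1380 → |·| = √(138²+1380²) = √1923444 ≈ 1386.9, ∠ = arctan(1380/138) ≈ 84.29°
pole (s+1): 1 + j1380 → |·| = √(1²+1380²) = √1904401 ≈ 1380, ∠ = arctan(1380/1) ≈ 89.96°
|T| = 2 · 1386.9 / 1380 ≈ 2.01
Gain = 20 log₁₀(2.01) ≈ 6.06 dB
∠T = 84.29° − 89.96° = -5.67°

6.1 dB, -5.7°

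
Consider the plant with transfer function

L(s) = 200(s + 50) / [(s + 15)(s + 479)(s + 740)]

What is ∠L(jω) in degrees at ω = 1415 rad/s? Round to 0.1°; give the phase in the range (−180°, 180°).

At s = jω = j1415:
zero (s+50): 50 + j1415 → |·| = √(50²+1415²) = √2004725 ≈ 1415.9, ∠ = arctan(1415/50) ≈ 87.98°
pole (s+15): 15 + j1415 → |·| = √(15²+1415²) = √2002450 ≈ 1415.1, ∠ = arctan(1415/15) ≈ 89.39°
pole (s+479): 479 + j1415 → |·| = √(479²+1415²) = √2231666 ≈ 1493.9, ∠ = arctan(1415/479) ≈ 71.30°
pole (s+740): 740 + j1415 → |·| = √(740²+1415²) = √2549825 ≈ 1596.8, ∠ = arctan(1415/740) ≈ 62.39°
∠L = 87.98° − 223.08° = -135.10°

-135.1°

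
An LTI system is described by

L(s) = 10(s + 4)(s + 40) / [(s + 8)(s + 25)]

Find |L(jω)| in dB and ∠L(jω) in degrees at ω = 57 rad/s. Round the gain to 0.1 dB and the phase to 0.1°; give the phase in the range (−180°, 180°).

At s = jω = j57:
zero (s+4): 4 + j57 → |·| = √(4²+57²) = √3265 ≈ 57.14, ∠ = arctan(57/4) ≈ 85.99°
zero (s+40): 40 + j57 → |·| = √(40²+57²) = √4849 ≈ 69.635, ∠ = arctan(57/40) ≈ 54.94°
pole (s+8): 8 + j57 → |·| = √(8²+57²) = √3313 ≈ 57.559, ∠ = arctan(57/8) ≈ 82.01°
pole (s+25): 25 + j57 → |·| = √(25²+57²) = √3874 ≈ 62.241, ∠ = arctan(57/25) ≈ 66.32°
|L| = 10 · 3978.9 / 3582.5 ≈ 11.106
Gain = 20 log₁₀(11.106) ≈ 20.91 dB
∠L = 140.93° − 148.33° = -7.40°

20.9 dB, -7.4°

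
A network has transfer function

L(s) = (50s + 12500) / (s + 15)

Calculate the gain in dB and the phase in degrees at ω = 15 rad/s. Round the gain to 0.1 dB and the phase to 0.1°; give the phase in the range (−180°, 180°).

Substitute s = j15:
Numerator: 50(j15) + 12500 = 12500 + j750
Denominator: (j15) + 15 = 15 + j15
|N| = √(12500² + 750²) ≈ 12522, ∠N ≈ 3.43°
|D| = √(15² + 15²) ≈ 21.213, ∠D ≈ 45.00°
|L| = 12522 / 21.213 ≈ 590.3
Gain = 20 log₁₀(590.3) ≈ 55.42 dB
∠L = 3.43° − 45.00° = -41.57°

55.4 dB, -41.6°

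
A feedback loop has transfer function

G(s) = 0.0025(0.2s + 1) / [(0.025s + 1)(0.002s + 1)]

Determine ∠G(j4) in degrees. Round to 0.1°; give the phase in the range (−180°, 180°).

32.5°

At ω = 4 rad/s:
zero (1 + j4·0.2) = 1 + j0.8 → |·| ≈ 1.2806, ∠ ≈ 38.66°
pole (1 + j4·0.025) = 1 + j0.1 → |·| ≈ 1.005, ∠ ≈ 5.71°
pole (1 + j4·0.002) = 1 + j0.008 → |·| ≈ 1, ∠ ≈ 0.46°
∠G = (38.66°) − (5.71° + 0.46°) = 32.49°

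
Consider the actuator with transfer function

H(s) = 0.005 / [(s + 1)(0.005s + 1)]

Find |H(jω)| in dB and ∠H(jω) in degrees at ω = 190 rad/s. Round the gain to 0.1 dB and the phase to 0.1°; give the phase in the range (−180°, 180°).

-94.4 dB, -133.2°

At ω = 190 rad/s:
pole (1 + j190·1) = 1 + j190 → |·| ≈ 190, ∠ ≈ 89.70°
pole (1 + j190·0.005) = 1 + j0.95 → |·| ≈ 1.3793, ∠ ≈ 43.53°
|H| = 0.005 · 1 / (190 · 1.3793) ≈ 1.9079e-05
Gain = 20 log₁₀(1.9079e-05) ≈ -94.39 dB
∠H = (0°) − (89.70° + 43.53°) = -133.23°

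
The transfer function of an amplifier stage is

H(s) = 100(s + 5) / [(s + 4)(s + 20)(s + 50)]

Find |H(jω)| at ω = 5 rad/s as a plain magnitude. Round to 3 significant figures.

0.107

At s = jω = j5:
zero (s+5): 5 + j5 → |·| = √(5²+5²) = √50 ≈ 7.0711, ∠ = arctan(5/5) ≈ 45.00°
pole (s+4): 4 + j5 → |·| = √(4²+5²) = √41 ≈ 6.4031, ∠ = arctan(5/4) ≈ 51.34°
pole (s+20): 20 + j5 → |·| = √(20²+5²) = √425 ≈ 20.616, ∠ = arctan(5/20) ≈ 14.04°
pole (s+50): 50 + j5 → |·| = √(50²+5²) = √2525 ≈ 50.249, ∠ = arctan(5/50) ≈ 5.71°
|H| = 100 · 7.0711 / 6633.2 ≈ 0.1066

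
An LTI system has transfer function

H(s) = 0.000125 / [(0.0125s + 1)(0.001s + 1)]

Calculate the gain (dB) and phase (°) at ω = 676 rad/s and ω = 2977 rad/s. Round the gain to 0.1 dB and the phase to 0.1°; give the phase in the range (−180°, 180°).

At ω = 676 rad/s:
pole (1 + j676·0.0125) = 1 + j8.45 → |·| ≈ 8.509, ∠ ≈ 83.25°
pole (1 + j676·0.001) = 1 + j0.676 → |·| ≈ 1.2071, ∠ ≈ 34.06°
|H| = 0.000125 · 1 / (8.509 · 1.2071) ≈ 1.217e-05
Gain = 20 log₁₀(1.217e-05) ≈ -98.29 dB
∠H = (0°) − (83.25° + 34.06°) = -117.31°

At ω = 2977 rad/s:
pole (1 + j2977·0.0125) = 1 + j37.2125 → |·| ≈ 37.226, ∠ ≈ 88.46°
pole (1 + j2977·0.001) = 1 + j2.977 → |·| ≈ 3.1405, ∠ ≈ 71.43°
|H| = 0.000125 · 1 / (37.226 · 3.1405) ≈ 1.0692e-06
Gain = 20 log₁₀(1.0692e-06) ≈ -119.42 dB
∠H = (0°) − (88.46° + 71.43°) = -159.89°

ω = 676: -98.3 dB, -117.3°; ω = 2977: -119.4 dB, -159.9°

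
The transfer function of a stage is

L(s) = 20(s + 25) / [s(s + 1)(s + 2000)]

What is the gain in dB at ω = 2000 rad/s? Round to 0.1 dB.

At s = jω = j2000:
zero (s+25): 25 + j2000 → |·| = √(25²+2000²) = √4000625 ≈ 2000.2, ∠ = arctan(2000/25) ≈ 89.28°
pole (s+1): 1 + j2000 → |·| = √(1²+2000²) = √4000001 ≈ 2000, ∠ = arctan(2000/1) ≈ 89.97°
pole (s+2000): 2000 + j2000 → |·| = √(2000²+2000²) = √8000000 ≈ 2828.4, ∠ = arctan(2000/2000) ≈ 45.00°
pole at origin: |s| = 2000, ∠ = 90.00° (in denominator)
|L| = 20 · 2000.2 / 1.1314e+10 ≈ 3.5358e-06
Gain = 20 log₁₀(3.5358e-06) ≈ -109.03 dB

-109.0 dB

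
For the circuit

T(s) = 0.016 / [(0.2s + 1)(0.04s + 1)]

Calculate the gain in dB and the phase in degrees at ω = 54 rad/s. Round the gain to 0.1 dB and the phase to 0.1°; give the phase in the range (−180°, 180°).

-64.2 dB, -149.9°

At ω = 54 rad/s:
pole (1 + j54·0.2) = 1 + j10.8 → |·| ≈ 10.846, ∠ ≈ 84.71°
pole (1 + j54·0.04) = 1 + j2.16 → |·| ≈ 2.3803, ∠ ≈ 65.16°
|T| = 0.016 · 1 / (10.846 · 2.3803) ≈ 0.00061975
Gain = 20 log₁₀(0.00061975) ≈ -64.16 dB
∠T = (0°) − (84.71° + 65.16°) = -149.87°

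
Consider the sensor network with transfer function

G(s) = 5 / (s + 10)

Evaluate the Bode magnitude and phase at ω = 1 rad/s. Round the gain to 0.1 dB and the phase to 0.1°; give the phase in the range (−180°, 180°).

-6.1 dB, -5.7°

Substitute s = j1:
Numerator: 5 = 5 + j0
Denominator: (j1) + 10 = 10 + j1
|N| = √(5² + 0²) ≈ 5, ∠N ≈ 0.00°
|D| = √(10² + 1²) ≈ 10.05, ∠D ≈ 5.71°
|G| = 5 / 10.05 ≈ 0.49751
Gain = 20 log₁₀(0.49751) ≈ -6.06 dB
∠G = 0.00° − 5.71° = -5.71°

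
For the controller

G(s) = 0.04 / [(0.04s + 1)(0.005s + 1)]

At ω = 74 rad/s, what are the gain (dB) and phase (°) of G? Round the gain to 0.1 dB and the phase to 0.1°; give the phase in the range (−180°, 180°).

-38.4 dB, -91.6°

At ω = 74 rad/s:
pole (1 + j74·0.04) = 1 + j2.96 → |·| ≈ 3.1244, ∠ ≈ 71.33°
pole (1 + j74·0.005) = 1 + j0.37 → |·| ≈ 1.0663, ∠ ≈ 20.30°
|G| = 0.04 · 1 / (3.1244 · 1.0663) ≈ 0.012006
Gain = 20 log₁₀(0.012006) ≈ -38.41 dB
∠G = (0°) − (71.33° + 20.30°) = -91.63°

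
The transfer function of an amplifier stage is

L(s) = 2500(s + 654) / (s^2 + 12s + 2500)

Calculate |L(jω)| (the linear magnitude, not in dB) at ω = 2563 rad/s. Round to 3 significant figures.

1.01

At s = jω = j2563:
zero (s+654): 654 + j2563 → |·| = √(654²+2563²) = √6996685 ≈ 2645.1, ∠ = arctan(2563/654) ≈ 75.69°
quadratic: (j2563)² + 12·j2563 + 2500 = -6566469 + j30756 → |·| ≈ 6.5665e+06, ∠ ≈ 179.73°
|L| = 2500 · 2645.1 / 6.5665e+06 ≈ 1.007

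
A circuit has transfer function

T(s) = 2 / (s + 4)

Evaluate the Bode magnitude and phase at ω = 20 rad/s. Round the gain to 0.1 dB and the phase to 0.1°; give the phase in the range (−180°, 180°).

At s = jω = j20:
pole (s+4): 4 + j20 → |·| = √(4²+20²) = √416 ≈ 20.396, ∠ = arctan(20/4) ≈ 78.69°
|T| = 2 / 20.396 ≈ 0.098058
Gain = 20 log₁₀(0.098058) ≈ -20.17 dB
∠T = 0.00° − 78.69° = -78.69°

-20.2 dB, -78.7°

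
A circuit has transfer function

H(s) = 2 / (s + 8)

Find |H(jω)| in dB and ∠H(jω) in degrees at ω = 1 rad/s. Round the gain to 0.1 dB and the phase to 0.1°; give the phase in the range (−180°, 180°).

-12.1 dB, -7.1°

At s = jω = j1:
pole (s+8): 8 + j1 → |·| = √(8²+1²) = √65 ≈ 8.0623, ∠ = arctan(1/8) ≈ 7.13°
|H| = 2 / 8.0623 ≈ 0.24807
Gain = 20 log₁₀(0.24807) ≈ -12.11 dB
∠H = 0.00° − 7.13° = -7.13°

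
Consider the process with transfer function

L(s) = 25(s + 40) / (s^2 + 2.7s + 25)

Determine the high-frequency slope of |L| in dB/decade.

Each pole contributes −20 dB/decade at high frequency; each zero contributes +20 dB/decade.
Net: 1 zero(s) − 2 pole(s) → -20 dB/decade.

-20 dB/decade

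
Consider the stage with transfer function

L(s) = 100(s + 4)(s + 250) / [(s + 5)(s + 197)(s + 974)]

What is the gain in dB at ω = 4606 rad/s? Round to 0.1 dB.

At s = jω = j4606:
zero (s+4): 4 + j4606 → |·| = √(4²+4606²) = √21215252 ≈ 4606, ∠ = arctan(4606/4) ≈ 89.95°
zero (s+250): 250 + j4606 → |·| = √(250²+4606²) = √21277736 ≈ 4612.8, ∠ = arctan(4606/250) ≈ 86.89°
pole (s+5): 5 + j4606 → |·| = √(5²+4606²) = √21215261 ≈ 4606, ∠ = arctan(4606/5) ≈ 89.94°
pole (s+197): 197 + j4606 → |·| = √(197²+4606²) = √21254045 ≈ 4610.2, ∠ = arctan(4606/197) ≈ 87.55°
pole (s+974): 974 + j4606 → |·| = √(974²+4606²) = √22163912 ≈ 4707.9, ∠ = arctan(4606/974) ≈ 78.06°
|L| = 100 · 2.1247e+07 / 9.997e+10 ≈ 0.021253
Gain = 20 log₁₀(0.021253) ≈ -33.45 dB

-33.5 dB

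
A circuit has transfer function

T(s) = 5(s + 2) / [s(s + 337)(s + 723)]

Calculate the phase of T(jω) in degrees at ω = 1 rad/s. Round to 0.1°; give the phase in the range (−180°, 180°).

-63.7°

At s = jω = j1:
zero (s+2): 2 + j1 → |·| = √(2²+1²) = √5 ≈ 2.2361, ∠ = arctan(1/2) ≈ 26.57°
pole (s+337): 337 + j1 → |·| = √(337²+1²) = √113570 ≈ 337, ∠ = arctan(1/337) ≈ 0.17°
pole (s+723): 723 + j1 → |·| = √(723²+1²) = √522730 ≈ 723, ∠ = arctan(1/723) ≈ 0.08°
pole at origin: |s| = 1, ∠ = 90.00° (in denominator)
∠T = 26.57° − 90.25° = -63.68°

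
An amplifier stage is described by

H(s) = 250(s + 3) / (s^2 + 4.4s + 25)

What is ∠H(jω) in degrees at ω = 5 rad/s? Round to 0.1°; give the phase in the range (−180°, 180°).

-31.0°

At s = jω = j5:
zero (s+3): 3 + j5 → |·| = √(3²+5²) = √34 ≈ 5.831, ∠ = arctan(5/3) ≈ 59.04°
quadratic: (j5)² + 4.4·j5 + 25 = 0 + j22 → |·| ≈ 22, ∠ ≈ 90.00°
∠H = 59.04° − 90.00° = -30.96°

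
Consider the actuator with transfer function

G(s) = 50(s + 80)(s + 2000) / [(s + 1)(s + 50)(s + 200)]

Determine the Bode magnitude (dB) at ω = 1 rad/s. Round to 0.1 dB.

55.1 dB

At s = jω = j1:
zero (s+80): 80 + j1 → |·| = √(80²+1²) = √6401 ≈ 80.006, ∠ = arctan(1/80) ≈ 0.72°
zero (s+2000): 2000 + j1 → |·| = √(2000²+1²) = √4000001 ≈ 2000, ∠ = arctan(1/2000) ≈ 0.03°
pole (s+1): 1 + j1 → |·| = √(1²+1²) = √2 ≈ 1.4142, ∠ = arctan(1/1) ≈ 45.00°
pole (s+50): 50 + j1 → |·| = √(50²+1²) = √2501 ≈ 50.01, ∠ = arctan(1/50) ≈ 1.15°
pole (s+200): 200 + j1 → |·| = √(200²+1²) = √40001 ≈ 200, ∠ = arctan(1/200) ≈ 0.29°
|G| = 50 · 1.6001e+05 / 14145 ≈ 565.61
Gain = 20 log₁₀(565.61) ≈ 55.05 dB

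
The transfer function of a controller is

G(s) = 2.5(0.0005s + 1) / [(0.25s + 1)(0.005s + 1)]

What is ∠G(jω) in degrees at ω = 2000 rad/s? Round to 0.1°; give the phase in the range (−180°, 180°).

At ω = 2000 rad/s:
zero (1 + j2000·0.0005) = 1 + j1 → |·| ≈ 1.4142, ∠ ≈ 45.00°
pole (1 + j2000·0.25) = 1 + j500 → |·| ≈ 500, ∠ ≈ 89.89°
pole (1 + j2000·0.005) = 1 + j10 → |·| ≈ 10.05, ∠ ≈ 84.29°
∠G = (45.00°) − (89.89° + 84.29°) = -129.18°

-129.2°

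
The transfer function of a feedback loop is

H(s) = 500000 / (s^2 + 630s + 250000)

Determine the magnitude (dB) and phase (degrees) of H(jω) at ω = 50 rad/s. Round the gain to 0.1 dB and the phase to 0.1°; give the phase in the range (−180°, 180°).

6.0 dB, -7.3°

At s = jω = j50:
quadratic: (j50)² + 630·j50 + 250000 = 247500 + j31500 → |·| ≈ 2.495e+05, ∠ ≈ 7.25°
|H| = 500000 / 2.495e+05 ≈ 2.004
Gain = 20 log₁₀(2.004) ≈ 6.04 dB
∠H = 0.00° − 7.25° = -7.25°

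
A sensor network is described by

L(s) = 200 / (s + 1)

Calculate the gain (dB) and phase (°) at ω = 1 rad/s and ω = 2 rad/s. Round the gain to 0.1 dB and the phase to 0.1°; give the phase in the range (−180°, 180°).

At s = jω = j1:
pole (s+1): 1 + j1 → |·| = √(1²+1²) = √2 ≈ 1.4142, ∠ = arctan(1/1) ≈ 45.00°
|L| = 200 / 1.4142 ≈ 141.42
Gain = 20 log₁₀(141.42) ≈ 43.01 dB
∠L = 0.00° − 45.00° = -45.00°

At s = jω = j2:
pole (s+1): 1 + j2 → |·| = √(1²+2²) = √5 ≈ 2.2361, ∠ = arctan(2/1) ≈ 63.43°
|L| = 200 / 2.2361 ≈ 89.441
Gain = 20 log₁₀(89.441) ≈ 39.03 dB
∠L = 0.00° − 63.43° = -63.43°

ω = 1: 43.0 dB, -45.0°; ω = 2: 39.0 dB, -63.4°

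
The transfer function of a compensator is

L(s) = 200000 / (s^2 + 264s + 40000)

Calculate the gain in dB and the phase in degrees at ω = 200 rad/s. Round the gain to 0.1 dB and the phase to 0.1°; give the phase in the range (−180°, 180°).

At s = jω = j200:
quadratic: (j200)² + 264·j200 + 40000 = 0 + j52800 → |·| ≈ 52800, ∠ ≈ 90.00°
|L| = 200000 / 52800 ≈ 3.7879
Gain = 20 log₁₀(3.7879) ≈ 11.57 dB
∠L = 0.00° − 90.00° = -90.00°

11.6 dB, -90.0°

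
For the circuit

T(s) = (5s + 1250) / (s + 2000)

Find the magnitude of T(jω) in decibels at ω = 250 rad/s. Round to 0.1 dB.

-1.1 dB

Substitute s = j250:
Numerator: 5(j250) + 1250 = 1250 + j1250
Denominator: (j250) + 2000 = 2000 + j250
|N| = √(1250² + 1250²) ≈ 1767.8, ∠N ≈ 45.00°
|D| = √(2000² + 250²) ≈ 2015.6, ∠D ≈ 7.13°
|T| = 1767.8 / 2015.6 ≈ 0.87706
Gain = 20 log₁₀(0.87706) ≈ -1.14 dB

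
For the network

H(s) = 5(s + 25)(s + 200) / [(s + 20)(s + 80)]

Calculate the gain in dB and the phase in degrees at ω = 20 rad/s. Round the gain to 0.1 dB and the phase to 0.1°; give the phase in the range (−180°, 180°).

At s = jω = j20:
zero (s+25): 25 + j20 → |·| = √(25²+20²) = √1025 ≈ 32.016, ∠ = arctan(20/25) ≈ 38.66°
zero (s+200): 200 + j20 → |·| = √(200²+20²) = √40400 ≈ 201, ∠ = arctan(20/200) ≈ 5.71°
pole (s+20): 20 + j20 → |·| = √(20²+20²) = √800 ≈ 28.284, ∠ = arctan(20/20) ≈ 45.00°
pole (s+80): 80 + j20 → |·| = √(80²+20²) = √6800 ≈ 82.462, ∠ = arctan(20/80) ≈ 14.04°
|H| = 5 · 6435.2 / 2332.4 ≈ 13.795
Gain = 20 log₁₀(13.795) ≈ 22.79 dB
∠H = 44.37° − 59.04° = -14.67°

22.8 dB, -14.7°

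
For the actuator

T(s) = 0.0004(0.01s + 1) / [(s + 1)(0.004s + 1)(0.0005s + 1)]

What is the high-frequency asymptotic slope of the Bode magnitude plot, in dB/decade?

-40 dB/decade

Each pole contributes −20 dB/decade at high frequency; each zero contributes +20 dB/decade.
Net: 1 zero(s) − 3 pole(s) → -40 dB/decade.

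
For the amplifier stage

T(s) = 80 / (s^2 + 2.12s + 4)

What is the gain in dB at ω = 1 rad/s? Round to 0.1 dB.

26.8 dB

At s = jω = j1:
quadratic: (j1)² + 2.12·j1 + 4 = 3 + j2.12 → |·| ≈ 3.6735, ∠ ≈ 35.25°
|T| = 80 / 3.6735 ≈ 21.778
Gain = 20 log₁₀(21.778) ≈ 26.76 dB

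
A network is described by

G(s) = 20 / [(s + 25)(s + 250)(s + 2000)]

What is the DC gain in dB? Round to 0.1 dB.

-115.9 dB

G(0) = 20 / (25·250·2000) ≈ 1.6e-06
20 log₁₀(1.6e-06) ≈ -115.92 dB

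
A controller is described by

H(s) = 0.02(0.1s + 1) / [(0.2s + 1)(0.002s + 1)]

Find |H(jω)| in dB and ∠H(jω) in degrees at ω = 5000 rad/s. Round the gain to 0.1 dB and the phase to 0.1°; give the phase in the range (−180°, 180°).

-60.0 dB, -84.3°

At ω = 5000 rad/s:
zero (1 + j5000·0.1) = 1 + j500 → |·| ≈ 500, ∠ ≈ 89.89°
pole (1 + j5000·0.2) = 1 + j1000 → |·| ≈ 1000, ∠ ≈ 89.94°
pole (1 + j5000·0.002) = 1 + j10 → |·| ≈ 10.05, ∠ ≈ 84.29°
|H| = 0.02 · 500 / (1000 · 10.05) ≈ 0.00099502
Gain = 20 log₁₀(0.00099502) ≈ -60.04 dB
∠H = (89.89°) − (89.94° + 84.29°) = -84.34°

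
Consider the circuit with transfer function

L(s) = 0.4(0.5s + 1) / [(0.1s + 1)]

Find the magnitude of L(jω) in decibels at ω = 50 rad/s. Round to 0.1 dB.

5.9 dB

At ω = 50 rad/s:
zero (1 + j50·0.5) = 1 + j25 → |·| ≈ 25.02, ∠ ≈ 87.71°
pole (1 + j50·0.1) = 1 + j5 → |·| ≈ 5.099, ∠ ≈ 78.69°
|L| = 0.4 · 25.02 / (5.099) ≈ 1.9627
Gain = 20 log₁₀(1.9627) ≈ 5.86 dB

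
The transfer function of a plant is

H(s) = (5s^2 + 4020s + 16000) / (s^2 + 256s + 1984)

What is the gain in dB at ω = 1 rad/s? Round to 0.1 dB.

Substitute s = j1:
Numerator: 5(j1)^2 + 4020(j1) + 16000 = 15995 + j4020
Denominator: (j1)^2 + 256(j1) + 1984 = 1983 + j256
|N| = √(15995² + 4020²) ≈ 16492, ∠N ≈ 14.11°
|D| = √(1983² + 256²) ≈ 1999.5, ∠D ≈ 7.36°
|H| = 16492 / 1999.5 ≈ 8.2481
Gain = 20 log₁₀(8.2481) ≈ 18.33 dB

18.3 dB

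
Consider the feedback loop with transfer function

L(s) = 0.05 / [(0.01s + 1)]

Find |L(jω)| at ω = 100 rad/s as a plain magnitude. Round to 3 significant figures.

At ω = 100 rad/s:
pole (1 + j100·0.01) = 1 + j1 → |·| ≈ 1.4142, ∠ ≈ 45.00°
|L| = 0.05 · 1 / (1.4142) ≈ 0.035356

0.0354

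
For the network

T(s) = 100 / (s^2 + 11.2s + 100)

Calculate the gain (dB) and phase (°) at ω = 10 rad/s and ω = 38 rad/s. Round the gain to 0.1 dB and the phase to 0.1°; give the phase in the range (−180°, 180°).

ω = 10: -1.0 dB, -90.0°; ω = 38: -23.0 dB, -162.4°

At s = jω = j10:
quadratic: (j10)² + 11.2·j10 + 100 = 0 + j112 → |·| ≈ 112, ∠ ≈ 90.00°
|T| = 100 / 112 ≈ 0.89286
Gain = 20 log₁₀(0.89286) ≈ -0.98 dB
∠T = 0.00° − 90.00° = -90.00°

At s = jω = j38:
quadratic: (j38)² + 11.2·j38 + 100 = -1344 + j425.6 → |·| ≈ 1409.8, ∠ ≈ 162.43°
|T| = 100 / 1409.8 ≈ 0.070932
Gain = 20 log₁₀(0.070932) ≈ -22.98 dB
∠T = 0.00° − 162.43° = -162.43°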